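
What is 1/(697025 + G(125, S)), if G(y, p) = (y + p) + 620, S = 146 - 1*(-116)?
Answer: 1/698032 ≈ 1.4326e-6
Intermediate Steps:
S = 262 (S = 146 + 116 = 262)
G(y, p) = 620 + p + y (G(y, p) = (p + y) + 620 = 620 + p + y)
1/(697025 + G(125, S)) = 1/(697025 + (620 + 262 + 125)) = 1/(697025 + 1007) = 1/698032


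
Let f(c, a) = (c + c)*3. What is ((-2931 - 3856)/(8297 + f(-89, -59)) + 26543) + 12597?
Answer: 303837033/7763 ≈ 39139.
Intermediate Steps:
f(c, a) = 6*c (f(c, a) = (2*c)*3 = 6*c)
((-2931 - 3856)/(8297 + f(-89, -59)) + 26543) + 12597 = ((-2931 - 3856)/(8297 + 6*(-89)) + 26543) + 12597 = (-6787/(8297 - 534) + 26543) + 12597 = (-6787/7763 + 26543) + 12597 = 206046522/7763 + 12597 = 303837033/7763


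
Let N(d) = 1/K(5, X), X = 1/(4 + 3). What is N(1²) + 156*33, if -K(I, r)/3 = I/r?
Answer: 540539/105 ≈ 5148.0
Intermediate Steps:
X = ⅐ (X = 1/7 = ⅐ ≈ 0.14286)
K(I, r) = -3*I/r
N(d) = -1/105 (N(d) = 1/(-3*5/⅐) = 1/(-3*5*7) = 1/(-105) = -1/105)
N(1²) + 156*33 = -1/105 + 156*33 = -1/105 + 5148 = 540539/105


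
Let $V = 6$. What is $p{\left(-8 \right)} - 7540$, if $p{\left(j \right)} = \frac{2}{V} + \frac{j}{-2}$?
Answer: $- \frac{22607}{3} \approx -7535.7$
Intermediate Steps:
$p{\left(j \right)} = \frac{1}{3} - \frac{j}{2}$ ($p{\left(j \right)} = \frac{2}{6} + \frac{j}{-2} = 2 \cdot \frac{1}{6} + j \left(- \frac{1}{2}\right) = \frac{1}{3} - \frac{j}{2}$)
$p{\left(-8 \right)} - 7540 = \left(\frac{1}{3} - -4\right) - 7540 = \left(\frac{1}{3} + 4\right) - 7540 = \frac{13}{3} - 7540 = - \frac{22607}{3}$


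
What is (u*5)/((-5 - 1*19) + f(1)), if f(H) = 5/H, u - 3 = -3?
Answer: 0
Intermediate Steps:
u = 0 (u = 3 - 3 = 0)
(u*5)/((-5 - 1*19) + f(1)) = (0*5)/((-5 - 1*19) + 5/1) = 0/((-5 - 19) + 5*1) = 0/(-24 + 5) = 0/(-19) = 0*(-1/19) = 0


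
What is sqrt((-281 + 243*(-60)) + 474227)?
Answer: sqrt(459366) ≈ 677.77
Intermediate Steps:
sqrt((-281 + 243*(-60)) + 474227) = sqrt((-281 - 14580) + 474227) = sqrt(-14861 + 474227) = sqrt(459366)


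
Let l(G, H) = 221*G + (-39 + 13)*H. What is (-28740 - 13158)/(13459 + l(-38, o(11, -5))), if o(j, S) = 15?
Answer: -13966/1557 ≈ -8.9698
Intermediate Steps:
l(G, H) = -26*H + 221*G (l(G, H) = 221*G - 26*H = -26*H + 221*G)
(-28740 - 13158)/(13459 + l(-38, o(11, -5))) = (-28740 - 13158)/(13459 + (-26*15 + 221*(-38))) = -41898/(13459 + (-390 - 8398)) = -41898/(13459 - 8788) = -41898/4671 = -41898*1/4671 = -13966/1557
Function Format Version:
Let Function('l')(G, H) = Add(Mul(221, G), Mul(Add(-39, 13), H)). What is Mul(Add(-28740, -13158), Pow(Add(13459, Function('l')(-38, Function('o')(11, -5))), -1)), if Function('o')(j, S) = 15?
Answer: Rational(-13966, 1557) ≈ -8.9698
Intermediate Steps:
Function('l')(G, H) = Add(Mul(-26, H), Mul(221, G)) (Function('l')(G, H) = Add(Mul(221, G), Mul(-26, H)) = Add(Mul(-26, H), Mul(221, G)))
Mul(Add(-28740, -13158), Pow(Add(13459, Function('l')(-38, Function('o')(11, -5))), -1)) = Mul(Add(-28740, -13158), Pow(Add(13459, Add(Mul(-26, 15), Mul(221, -38))), -1)) = Mul(-41898, Pow(Add(13459, Add(-390, -8398)), -1)) = Mul(-41898, Pow(Add(13459, -8788), -1)) = Mul(-41898, Pow(4671, -1)) = Mul(-41898, Rational(1, 4671)) = Rational(-13966, 1557)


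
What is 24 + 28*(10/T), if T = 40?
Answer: 31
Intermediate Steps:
24 + 28*(10/T) = 24 + 28*(10/40) = 24 + 28*(10*(1/40)) = 24 + 28*(¼) = 24 + 7 = 31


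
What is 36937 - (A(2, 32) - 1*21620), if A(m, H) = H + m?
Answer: 58523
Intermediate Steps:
36937 - (A(2, 32) - 1*21620) = 36937 - ((32 + 2) - 1*21620) = 36937 - (34 - 21620) = 36937 - 1*(-21586) = 36937 + 21586 = 58523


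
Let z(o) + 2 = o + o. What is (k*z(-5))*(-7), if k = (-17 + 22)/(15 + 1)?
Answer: 105/4 ≈ 26.250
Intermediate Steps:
z(o) = -2 + 2*o (z(o) = -2 + (o + o) = -2 + 2*o)
k = 5/16 ≈ 0.31250
(k*z(-5))*(-7) = (5*(-2 + 2*(-5))/16)*(-7) = (5*(-2 - 10)/16)*(-7) = ((5/16)*(-12))*(-7) = -15/4*(-7) = 105/4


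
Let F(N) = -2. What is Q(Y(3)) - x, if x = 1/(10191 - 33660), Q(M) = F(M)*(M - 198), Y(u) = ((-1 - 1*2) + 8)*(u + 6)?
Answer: 7181515/23469 ≈ 306.00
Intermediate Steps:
Y(u) = 30 + 5*u (Y(u) = ((-1 - 2) + 8)*(6 + u) = (-3 + 8)*(6 + u) = 5*(6 + u) = 30 + 5*u)
Q(M) = 396 - 2*M (Q(M) = -2*(M - 198) = -2*(-198 + M) = 396 - 2*M)
x = -1/23469 (x = 1/(-23469) = -1/23469 ≈ -4.2609e-5)
Q(Y(3)) - x = (396 - 2*(30 + 5*3)) - 1*(-1/23469) = (396 - 2*(30 + 15)) + 1/23469 = (396 - 2*45) + 1/23469 = (396 - 90) + 1/23469 = 306 + 1/23469 = 7181515/23469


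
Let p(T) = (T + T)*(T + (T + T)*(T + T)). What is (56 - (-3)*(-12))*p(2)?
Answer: 1440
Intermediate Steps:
p(T) = 2*T*(T + 4*T²) (p(T) = (2*T)*(T + (2*T)*(2*T)) = (2*T)*(T + 4*T²) = 2*T*(T + 4*T²))
(56 - (-3)*(-12))*p(2) = (56 - (-3)*(-12))*(2²*(2 + 8*2)) = (56 - 1*36)*(4*(2 + 16)) = (56 - 36)*(4*18) = 20*72 = 1440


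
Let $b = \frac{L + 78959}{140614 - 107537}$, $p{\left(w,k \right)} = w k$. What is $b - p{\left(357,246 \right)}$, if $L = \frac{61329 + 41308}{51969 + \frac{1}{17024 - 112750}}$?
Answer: $- \frac{14450800425054612693}{164550946674961} \approx -87820.0$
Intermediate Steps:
$L = \frac{9825029462}{4974784493}$ ($L = \frac{102637}{51969 + \frac{1}{-95726}} = \frac{102637}{51969 - \frac{1}{95726}} = \frac{102637}{\frac{4974784493}{95726}} = 102637 \cdot \frac{95726}{4974784493} = \frac{9825029462}{4974784493} \approx 1.975$)
$p{\left(w,k \right)} = k w$
$b = \frac{392813833812249}{164550946674961}$ ($b = \frac{\frac{9825029462}{4974784493} + 78959}{140614 - 107537} = \frac{392813833812249}{4974784493 \cdot 33077} = \frac{392813833812249}{4974784493} \cdot \frac{1}{33077} = \frac{392813833812249}{164550946674961} \approx 2.3872$)
$b - p{\left(357,246 \right)} = \frac{392813833812249}{164550946674961} - 246 \cdot 357 = \frac{392813833812249}{164550946674961} - 87822 = - \frac{14450800425054612693}{164550946674961}$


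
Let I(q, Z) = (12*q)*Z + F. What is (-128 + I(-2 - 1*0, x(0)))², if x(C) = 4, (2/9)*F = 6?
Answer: 38809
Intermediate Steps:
F = 27 (F = (9/2)*6 = 27)
I(q, Z) = 27 + 12*Z*q (I(q, Z) = (12*q)*Z + 27 = 12*Z*q + 27 = 27 + 12*Z*q)
(-128 + I(-2 - 1*0, x(0)))² = (-128 + (27 + 12*4*(-2 - 1*0)))² = (-128 + (27 + 12*4*(-2 + 0)))² = (-128 + (27 + 12*4*(-2)))² = (-128 + (27 - 96))² = (-128 - 69)² = (-197)² = 38809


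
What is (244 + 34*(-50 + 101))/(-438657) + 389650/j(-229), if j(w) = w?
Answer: -170923153012/100452453 ≈ -1701.5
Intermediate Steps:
(244 + 34*(-50 + 101))/(-438657) + 389650/j(-229) = (244 + 34*(-50 + 101))/(-438657) + 389650/(-229) = (244 + 34*51)*(-1/438657) + 389650*(-1/229) = (244 + 1734)*(-1/438657) - 389650/229 = 1978*(-1/438657) - 389650/229 = -1978/438657 - 389650/229 = -170923153012/100452453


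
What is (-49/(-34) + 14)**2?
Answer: 275625/1156 ≈ 238.43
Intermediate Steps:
(-49/(-34) + 14)**2 = (-49*(-1/34) + 14)**2 = (49/34 + 14)**2 = (525/34)**2 = 275625/1156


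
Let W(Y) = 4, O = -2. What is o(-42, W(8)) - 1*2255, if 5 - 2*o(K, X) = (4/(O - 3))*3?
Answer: -22513/10 ≈ -2251.3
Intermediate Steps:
o(K, X) = 37/10 (o(K, X) = 5/2 - 4/(-2 - 3)*3/2 = 5/2 - 4/(-5)*3/2 = 5/2 - 4*(-⅕)*3/2 = 5/2 - (-2)*3/5 = 5/2 - ½*(-12/5) = 5/2 + 6/5 = 37/10)
o(-42, W(8)) - 1*2255 = 37/10 - 1*2255 = 37/10 - 2255 = -22513/10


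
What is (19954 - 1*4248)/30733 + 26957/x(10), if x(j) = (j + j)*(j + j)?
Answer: 834751881/12293200 ≈ 67.904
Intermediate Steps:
x(j) = 4*j**2 (x(j) = (2*j)*(2*j) = 4*j**2)
(19954 - 1*4248)/30733 + 26957/x(10) = (19954 - 1*4248)/30733 + 26957/((4*10**2)) = (19954 - 4248)*(1/30733) + 26957/((4*100)) = 15706*(1/30733) + 26957/400 = 15706/30733 + 26957*(1/400) = 15706/30733 + 26957/400 = 834751881/12293200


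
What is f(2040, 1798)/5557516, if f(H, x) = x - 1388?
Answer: 205/2778758 ≈ 7.3774e-5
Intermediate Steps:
f(H, x) = -1388 + x
f(2040, 1798)/5557516 = (-1388 + 1798)/5557516 = 410*(1/5557516) = 205/2778758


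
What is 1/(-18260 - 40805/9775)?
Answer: -1955/35706461 ≈ -5.4752e-5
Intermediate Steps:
1/(-18260 - 40805/9775) = 1/(-18260 - 40805*1/9775) = 1/(-18260 - 8161/1955) = 1/(-35706461/1955) = -1955/35706461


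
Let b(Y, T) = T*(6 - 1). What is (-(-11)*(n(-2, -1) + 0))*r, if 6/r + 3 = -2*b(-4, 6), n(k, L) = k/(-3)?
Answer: -44/63 ≈ -0.69841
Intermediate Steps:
b(Y, T) = 5*T (b(Y, T) = T*5 = 5*T)
n(k, L) = -k/3 (n(k, L) = k*(-⅓) = -k/3)
r = -2/21 (r = 6/(-3 - 10*6) = 6/(-3 - 2*30) = 6/(-3 - 60) = 6/(-63) = 6*(-1/63) = -2/21 ≈ -0.095238)
(-(-11)*(n(-2, -1) + 0))*r = -(-11)*(-⅓*(-2) + 0)*(-2/21) = -(-11)*(⅔ + 0)*(-2/21) = -(-11)*2/3*(-2/21) = -11*(-⅔)*(-2/21) = (22/3)*(-2/21) = -44/63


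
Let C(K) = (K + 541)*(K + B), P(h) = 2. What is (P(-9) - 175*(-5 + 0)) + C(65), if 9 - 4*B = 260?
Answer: 4481/2 ≈ 2240.5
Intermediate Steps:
B = -251/4 (B = 9/4 - 1/4*260 = 9/4 - 65 = -251/4 ≈ -62.750)
C(K) = (541 + K)*(-251/4 + K) (C(K) = (K + 541)*(K - 251/4) = (541 + K)*(-251/4 + K))
(P(-9) - 175*(-5 + 0)) + C(65) = (2 - 175*(-5 + 0)) + (-135791/4 + 65**2 + (1913/4)*65) = (2 - (-875)) + (-135791/4 + 4225 + 124345/4) = (2 - 175*(-5)) + 2727/2 = (2 + 875) + 2727/2 = 877 + 2727/2 = 4481/2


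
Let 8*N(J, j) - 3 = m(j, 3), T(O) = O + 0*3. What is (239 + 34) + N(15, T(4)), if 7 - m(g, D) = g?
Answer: 1095/4 ≈ 273.75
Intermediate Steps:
T(O) = O (T(O) = O + 0 = O)
m(g, D) = 7 - g
N(J, j) = 5/4 - j/8 (N(J, j) = 3/8 + (7 - j)/8 = 3/8 + (7/8 - j/8) = 5/4 - j/8)
(239 + 34) + N(15, T(4)) = (239 + 34) + (5/4 - ⅛*4) = 273 + (5/4 - ½) = 273 + ¾ = 1095/4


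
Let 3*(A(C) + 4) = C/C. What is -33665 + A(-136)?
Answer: -101006/3 ≈ -33669.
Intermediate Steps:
A(C) = -11/3 (A(C) = -4 + (C/C)/3 = -4 + (⅓)*1 = -4 + ⅓ = -11/3)
-33665 + A(-136) = -33665 - 11/3 = -101006/3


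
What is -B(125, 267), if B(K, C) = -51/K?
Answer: 51/125 ≈ 0.40800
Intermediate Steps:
-B(125, 267) = -(-51)/125 = -1*(-51/125) = 51/125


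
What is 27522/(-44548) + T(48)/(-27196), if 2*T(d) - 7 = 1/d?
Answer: -17967472657/29076657792 ≈ -0.61793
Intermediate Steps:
T(d) = 7/2 + 1/(2*d)
27522/(-44548) + T(48)/(-27196) = 27522/(-44548) + ((1/2)*(1 + 7*48)/48)/(-27196) = 27522*(-1/44548) + ((1/2)*(1/48)*(1 + 336))*(-1/27196) = -13761/22274 + ((1/2)*(1/48)*337)*(-1/27196) = -13761/22274 + (337/96)*(-1/27196) = -13761/22274 - 337/2610816 = -17967472657/29076657792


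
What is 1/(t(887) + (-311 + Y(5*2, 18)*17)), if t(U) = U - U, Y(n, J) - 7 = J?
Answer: 1/114 ≈ 0.0087719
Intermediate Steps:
Y(n, J) = 7 + J
t(U) = 0
1/(t(887) + (-311 + Y(5*2, 18)*17)) = 1/(0 + (-311 + (7 + 18)*17)) = 1/(0 + (-311 + 25*17)) = 1/(0 + (-311 + 425)) = 1/(0 + 114) = 1/114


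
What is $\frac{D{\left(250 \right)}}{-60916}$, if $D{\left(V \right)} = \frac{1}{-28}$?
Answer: $\frac{1}{1705648} \approx 5.8629 \cdot 10^{-7}$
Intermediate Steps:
$D{\left(V \right)} = - \frac{1}{28}$
$\frac{D{\left(250 \right)}}{-60916} = - \frac{1}{28 \left(-60916\right)} = \left(- \frac{1}{28}\right) \left(- \frac{1}{60916}\right) = \frac{1}{1705648}$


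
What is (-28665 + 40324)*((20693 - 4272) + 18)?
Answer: 191662301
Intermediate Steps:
(-28665 + 40324)*((20693 - 4272) + 18) = 11659*(16421 + 18) = 11659*16439 = 191662301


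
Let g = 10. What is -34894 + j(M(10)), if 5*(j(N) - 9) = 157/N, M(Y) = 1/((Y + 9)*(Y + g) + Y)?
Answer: -22639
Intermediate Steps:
M(Y) = 1/(Y + (9 + Y)*(10 + Y)) (M(Y) = 1/((Y + 9)*(Y + 10) + Y) = 1/((9 + Y)*(10 + Y) + Y) = 1/(Y + (9 + Y)*(10 + Y)))
j(N) = 9 + 157/(5*N) (j(N) = 9 + (157/N)/5 = 9 + 157/(5*N))
-34894 + j(M(10)) = -34894 + (9 + 157/(5*(1/(90 + 10² + 20*10)))) = -34894 + (9 + 157/(5*(1/(90 + 100 + 200)))) = -34894 + (9 + 157/(5*(1/390))) = -34894 + (9 + (157/5)*390) = -34894 + (9 + 12246) = -34894 + 12255 = -22639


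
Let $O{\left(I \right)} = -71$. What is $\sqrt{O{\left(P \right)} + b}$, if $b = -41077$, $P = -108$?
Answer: $18 i \sqrt{127} \approx 202.85 i$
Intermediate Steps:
$\sqrt{O{\left(P \right)} + b} = \sqrt{-71 - 41077} = \sqrt{-41148} = 18 i \sqrt{127}$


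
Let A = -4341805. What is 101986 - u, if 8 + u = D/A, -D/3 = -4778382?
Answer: 442852394316/4341805 ≈ 1.0200e+5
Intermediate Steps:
D = 14335146 (D = -3*(-4778382) = 14335146)
u = -49069586/4341805 (u = -8 + 14335146/(-4341805) = -8 + 14335146*(-1/4341805) = -8 - 14335146/4341805 = -49069586/4341805 ≈ -11.302)
101986 - u = 101986 - 1*(-49069586/4341805) = 101986 + 49069586/4341805 = 442852394316/4341805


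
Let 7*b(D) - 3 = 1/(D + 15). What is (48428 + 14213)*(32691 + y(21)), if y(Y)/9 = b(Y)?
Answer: 57345141937/28 ≈ 2.0480e+9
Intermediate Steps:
b(D) = 3/7 + 1/(7*(15 + D)) (b(D) = 3/7 + 1/(7*(D + 15)) = 3/7 + 1/(7*(15 + D)))
y(Y) = 9*(46 + 3*Y)/(7*(15 + Y)) (y(Y) = 9*((46 + 3*Y)/(7*(15 + Y))) = 9*(46 + 3*Y)/(7*(15 + Y)))
(48428 + 14213)*(32691 + y(21)) = (48428 + 14213)*(32691 + 9*(46 + 3*21)/(7*(15 + 21))) = 62641*(32691 + (9/7)*(46 + 63)/36) = 62641*(32691 + (9/7)*(1/36)*109) = 62641*(32691 + 109/28) = 62641*(915457/28) = 57345141937/28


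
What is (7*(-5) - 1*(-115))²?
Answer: 6400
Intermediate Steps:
(7*(-5) - 1*(-115))² = (-35 + 115)² = 80² = 6400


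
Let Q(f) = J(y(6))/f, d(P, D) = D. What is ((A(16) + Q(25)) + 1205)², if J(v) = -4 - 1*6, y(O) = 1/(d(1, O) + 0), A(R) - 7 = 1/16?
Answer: 9396006489/6400 ≈ 1.4681e+6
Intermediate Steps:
A(R) = 113/16 (A(R) = 7 + 1/16 = 113/16)
y(O) = 1/O (y(O) = 1/(O + 0) = 1/O)
J(v) = -10 (J(v) = -4 - 6 = -10)
Q(f) = -10/f
((A(16) + Q(25)) + 1205)² = ((113/16 - 10/25) + 1205)² = ((113/16 - 10*1/25) + 1205)² = ((113/16 - ⅖) + 1205)² = (533/80 + 1205)² = (96933/80)² = 9396006489/6400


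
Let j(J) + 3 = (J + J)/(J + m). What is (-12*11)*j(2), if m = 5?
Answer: 2244/7 ≈ 320.57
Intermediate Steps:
j(J) = -3 + 2*J/(5 + J) (j(J) = -3 + (J + J)/(J + 5) = -3 + (2*J)/(5 + J) = -3 + 2*J/(5 + J))
(-12*11)*j(2) = (-12*11)*((-15 - 1*2)/(5 + 2)) = -132*(-15 - 2)/7 = -132*(-17)/7 = -132*(-17/7) = 2244/7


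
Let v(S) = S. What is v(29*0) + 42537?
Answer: 42537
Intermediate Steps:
v(29*0) + 42537 = 29*0 + 42537 = 0 + 42537 = 42537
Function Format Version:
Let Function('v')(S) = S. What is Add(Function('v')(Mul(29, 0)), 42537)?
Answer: 42537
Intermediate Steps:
Add(Function('v')(Mul(29, 0)), 42537) = Add(Mul(29, 0), 42537) = Add(0, 42537) = 42537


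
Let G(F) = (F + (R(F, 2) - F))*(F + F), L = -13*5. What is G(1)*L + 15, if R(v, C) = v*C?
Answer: -245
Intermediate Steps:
L = -65
R(v, C) = C*v
G(F) = 4*F² (G(F) = (F + (2*F - F))*(F + F) = (F + F)*(2*F) = (2*F)*(2*F) = 4*F²)
G(1)*L + 15 = (4*1²)*(-65) + 15 = (4*1)*(-65) + 15 = 4*(-65) + 15 = -260 + 15 = -245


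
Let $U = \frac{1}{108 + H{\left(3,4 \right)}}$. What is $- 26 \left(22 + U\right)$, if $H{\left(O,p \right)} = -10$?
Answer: $- \frac{28041}{49} \approx -572.27$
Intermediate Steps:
$U = \frac{1}{98}$ ($U = \frac{1}{108 - 10} = \frac{1}{98} \approx 0.010204$)
$- 26 \left(22 + U\right) = - 26 \left(22 + \frac{1}{98}\right) = \left(-26\right) \frac{2157}{98} = - \frac{28041}{49}$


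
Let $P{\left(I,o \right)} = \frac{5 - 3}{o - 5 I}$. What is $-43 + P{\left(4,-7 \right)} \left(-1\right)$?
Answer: $- \frac{1159}{27} \approx -42.926$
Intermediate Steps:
$P{\left(I,o \right)} = \frac{2}{o - 5 I}$
$-43 + P{\left(4,-7 \right)} \left(-1\right) = -43 + \frac{2}{-7 - 20} \left(-1\right) = -43 + \frac{2}{-27} \left(-1\right) = -43 + 2 \left(- \frac{1}{27}\right) \left(-1\right) = -43 - - \frac{2}{27} = -43 + \frac{2}{27} = - \frac{1159}{27}$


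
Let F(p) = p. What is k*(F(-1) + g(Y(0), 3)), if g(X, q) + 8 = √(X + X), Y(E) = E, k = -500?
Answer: 4500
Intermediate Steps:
g(X, q) = -8 + √2*√X (g(X, q) = -8 + √(X + X) = -8 + √(2*X) = -8 + √2*√X)
k*(F(-1) + g(Y(0), 3)) = -500*(-1 + (-8 + √2*√0)) = -500*(-1 + (-8 + √2*0)) = -500*(-1 + (-8 + 0)) = -500*(-1 - 8) = -500*(-9) = 4500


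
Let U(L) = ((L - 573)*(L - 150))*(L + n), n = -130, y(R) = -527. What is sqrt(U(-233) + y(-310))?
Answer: I*sqrt(112057901) ≈ 10586.0*I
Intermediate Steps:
U(L) = (-573 + L)*(-150 + L)*(-130 + L) (U(L) = ((L - 573)*(L - 150))*(L - 130) = ((-573 + L)*(-150 + L))*(-130 + L) = (-573 + L)*(-150 + L)*(-130 + L))
sqrt(U(-233) + y(-310)) = sqrt((-11173500 + (-233)**3 - 853*(-233)**2 + 179940*(-233)) - 527) = sqrt((-11173500 - 12649337 - 853*54289 - 41926020) - 527) = sqrt((-11173500 - 12649337 - 46308517 - 41926020) - 527) = sqrt(-112057374 - 527) = sqrt(-112057901) = I*sqrt(112057901)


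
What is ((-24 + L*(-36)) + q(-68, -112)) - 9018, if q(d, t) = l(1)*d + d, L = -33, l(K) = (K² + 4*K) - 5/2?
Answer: -8092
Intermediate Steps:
l(K) = -5/2 + K² + 4*K (l(K) = (K² + 4*K) - 5*½ = (K² + 4*K) - 5/2 = -5/2 + K² + 4*K)
q(d, t) = 7*d/2 (q(d, t) = (-5/2 + 1² + 4*1)*d + d = (-5/2 + 1 + 4)*d + d = 5*d/2 + d = 7*d/2)
((-24 + L*(-36)) + q(-68, -112)) - 9018 = ((-24 - 33*(-36)) + (7/2)*(-68)) - 9018 = ((-24 + 1188) - 238) - 9018 = (1164 - 238) - 9018 = 926 - 9018 = -8092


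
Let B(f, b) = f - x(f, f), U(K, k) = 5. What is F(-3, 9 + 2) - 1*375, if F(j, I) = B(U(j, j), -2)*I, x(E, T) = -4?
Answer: -276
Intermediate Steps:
B(f, b) = 4 + f (B(f, b) = f - 1*(-4) = f + 4 = 4 + f)
F(j, I) = 9*I (F(j, I) = (4 + 5)*I = 9*I)
F(-3, 9 + 2) - 1*375 = 9*(9 + 2) - 1*375 = 9*11 - 375 = 99 - 375 = -276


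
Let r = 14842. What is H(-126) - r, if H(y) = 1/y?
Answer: -1870093/126 ≈ -14842.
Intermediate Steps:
H(-126) - r = 1/(-126) - 1*14842 = -1/126 - 14842 = -1870093/126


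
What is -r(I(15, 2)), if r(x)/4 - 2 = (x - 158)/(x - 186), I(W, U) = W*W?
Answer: -580/39 ≈ -14.872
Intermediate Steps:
I(W, U) = W²
r(x) = 8 + 4*(-158 + x)/(-186 + x) (r(x) = 8 + 4*((x - 158)/(x - 186)) = 8 + 4*((-158 + x)/(-186 + x)) = 8 + 4*(-158 + x)/(-186 + x))
-r(I(15, 2)) = -4*(-530 + 3*15²)/(-186 + 15²) = -4*(-530 + 3*225)/(-186 + 225) = -4*(-530 + 675)/39 = -4*145/39 = -1*580/39 = -580/39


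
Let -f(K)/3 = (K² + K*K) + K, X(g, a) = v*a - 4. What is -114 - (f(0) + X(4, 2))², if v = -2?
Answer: -178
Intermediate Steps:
X(g, a) = -4 - 2*a (X(g, a) = -2*a - 4 = -4 - 2*a)
f(K) = -6*K² - 3*K (f(K) = -3*((K² + K*K) + K) = -3*((K² + K²) + K) = -3*(2*K² + K) = -3*(K + 2*K²) = -6*K² - 3*K)
-114 - (f(0) + X(4, 2))² = -114 - (-3*0*(1 + 2*0) + (-4 - 2*2))² = -114 - (-3*0*(1 + 0) + (-4 - 4))² = -114 - (-3*0*1 - 8)² = -114 - (0 - 8)² = -114 - 1*(-8)² = -114 - 1*64 = -114 - 64 = -178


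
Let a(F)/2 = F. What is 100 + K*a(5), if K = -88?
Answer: -780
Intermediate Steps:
a(F) = 2*F
100 + K*a(5) = 100 - 176*5 = 100 - 88*10 = 100 - 880 = -780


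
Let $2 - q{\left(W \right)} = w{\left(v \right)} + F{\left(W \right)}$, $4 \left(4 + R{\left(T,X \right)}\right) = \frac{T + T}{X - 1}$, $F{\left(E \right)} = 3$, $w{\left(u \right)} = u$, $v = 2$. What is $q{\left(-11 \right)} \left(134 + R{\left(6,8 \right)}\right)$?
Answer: $- \frac{2739}{7} \approx -391.29$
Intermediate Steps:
$R{\left(T,X \right)} = -4 + \frac{T}{2 \left(-1 + X\right)}$ ($R{\left(T,X \right)} = -4 + \frac{\left(T + T\right) \frac{1}{X - 1}}{4} = -4 + \frac{2 T \frac{1}{-1 + X}}{4} = -4 + \frac{T}{2 \left(-1 + X\right)}$)
$q{\left(W \right)} = -3$ ($q{\left(W \right)} = 2 - \left(2 + 3\right) = 2 - 5 = -3$)
$q{\left(-11 \right)} \left(134 + R{\left(6,8 \right)}\right) = - 3 \left(134 + \frac{8 + 6 - 64}{2 \left(-1 + 8\right)}\right) = - 3 \left(134 + \frac{8 + 6 - 64}{2 \cdot 7}\right) = - 3 \left(134 + \frac{1}{2} \cdot \frac{1}{7} \left(-50\right)\right) = - 3 \left(134 - \frac{25}{7}\right) = \left(-3\right) \frac{913}{7} = - \frac{2739}{7}$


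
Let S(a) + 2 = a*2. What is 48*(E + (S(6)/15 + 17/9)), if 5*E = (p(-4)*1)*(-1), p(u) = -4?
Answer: 2416/15 ≈ 161.07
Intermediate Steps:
S(a) = -2 + 2*a (S(a) = -2 + a*2 = -2 + 2*a)
E = ⅘ (E = (-4*1*(-1))/5 = (-4*(-1))/5 = (⅕)*4 = ⅘ ≈ 0.80000)
48*(E + (S(6)/15 + 17/9)) = 48*(⅘ + ((-2 + 2*6)/15 + 17/9)) = 48*(⅘ + ((-2 + 12)*(1/15) + 17*(⅑))) = 48*(⅘ + (10*(1/15) + 17/9)) = 48*(⅘ + (⅔ + 17/9)) = 48*(⅘ + 23/9) = 48*(151/45) = 2416/15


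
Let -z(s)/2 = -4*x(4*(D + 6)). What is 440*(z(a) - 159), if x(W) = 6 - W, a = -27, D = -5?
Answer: -62920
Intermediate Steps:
z(s) = 16 (z(s) = -(-8)*(6 - 4*(-5 + 6)) = -(-8)*(6 - 4) = -(-8)*2 = -2*(-8) = 16)
440*(z(a) - 159) = 440*(16 - 159) = 440*(-143) = -62920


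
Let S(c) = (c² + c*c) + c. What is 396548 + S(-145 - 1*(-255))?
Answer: 420858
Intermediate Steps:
S(c) = c + 2*c² (S(c) = (c² + c²) + c = 2*c² + c = c + 2*c²)
396548 + S(-145 - 1*(-255)) = 396548 + (-145 - 1*(-255))*(1 + 2*(-145 - 1*(-255))) = 396548 + (-145 + 255)*(1 + 2*(-145 + 255)) = 396548 + 110*(1 + 2*110) = 396548 + 110*(1 + 220) = 396548 + 110*221 = 396548 + 24310 = 420858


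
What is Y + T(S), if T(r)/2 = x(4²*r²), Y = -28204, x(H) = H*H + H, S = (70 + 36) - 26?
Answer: 20971696596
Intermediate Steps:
S = 80 (S = 106 - 26 = 80)
x(H) = H + H² (x(H) = H² + H = H + H²)
T(r) = 32*r²*(1 + 16*r²) (T(r) = 2*((4²*r²)*(1 + 4²*r²)) = 2*((16*r²)*(1 + 16*r²)) = 2*(16*r²*(1 + 16*r²)) = 32*r²*(1 + 16*r²))
Y + T(S) = -28204 + 80²*(32 + 512*80²) = -28204 + 6400*(32 + 512*6400) = -28204 + 6400*(32 + 3276800) = -28204 + 6400*3276832 = -28204 + 20971724800 = 20971696596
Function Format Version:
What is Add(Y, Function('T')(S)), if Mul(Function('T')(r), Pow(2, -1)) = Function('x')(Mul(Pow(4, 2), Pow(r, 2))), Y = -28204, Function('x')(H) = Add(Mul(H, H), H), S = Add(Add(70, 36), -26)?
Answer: 20971696596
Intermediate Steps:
S = 80 (S = Add(106, -26) = 80)
Function('x')(H) = Add(H, Pow(H, 2)) (Function('x')(H) = Add(Pow(H, 2), H) = Add(H, Pow(H, 2)))
Function('T')(r) = Mul(32, Pow(r, 2), Add(1, Mul(16, Pow(r, 2)))) (Function('T')(r) = Mul(2, Mul(Mul(Pow(4, 2), Pow(r, 2)), Add(1, Mul(Pow(4, 2), Pow(r, 2))))) = Mul(2, Mul(Mul(16, Pow(r, 2)), Add(1, Mul(16, Pow(r, 2))))) = Mul(2, Mul(16, Pow(r, 2), Add(1, Mul(16, Pow(r, 2))))) = Mul(32, Pow(r, 2), Add(1, Mul(16, Pow(r, 2)))))
Add(Y, Function('T')(S)) = Add(-28204, Mul(Pow(80, 2), Add(32, Mul(512, Pow(80, 2))))) = Add(-28204, Mul(6400, Add(32, Mul(512, 6400)))) = Add(-28204, Mul(6400, Add(32, 3276800))) = Add(-28204, Mul(6400, 3276832)) = Add(-28204, 20971724800) = 20971696596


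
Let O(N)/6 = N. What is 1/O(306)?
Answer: 1/1836 ≈ 0.00054466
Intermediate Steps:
O(N) = 6*N
1/O(306) = 1/(6*306) = 1/1836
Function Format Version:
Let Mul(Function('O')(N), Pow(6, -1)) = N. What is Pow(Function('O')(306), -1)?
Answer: Rational(1, 1836) ≈ 0.00054466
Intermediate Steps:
Function('O')(N) = Mul(6, N)
Pow(Function('O')(306), -1) = Pow(Mul(6, 306), -1) = Pow(1836, -1) = Rational(1, 1836)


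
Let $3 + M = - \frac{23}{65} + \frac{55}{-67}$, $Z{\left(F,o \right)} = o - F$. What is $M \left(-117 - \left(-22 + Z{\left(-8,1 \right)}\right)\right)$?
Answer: $\frac{145448}{335} \approx 434.17$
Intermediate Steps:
$M = - \frac{18181}{4355}$ ($M = -3 + \left(- \frac{23}{65} + \frac{55}{-67}\right) = -3 + \left(\left(-23\right) \frac{1}{65} + 55 \left(- \frac{1}{67}\right)\right) = -3 - \frac{5116}{4355} = - \frac{18181}{4355} \approx -4.1747$)
$M \left(-117 - \left(-22 + Z{\left(-8,1 \right)}\right)\right) = - \frac{18181 \left(-117 + \left(22 - \left(1 - -8\right)\right)\right)}{4355} = - \frac{18181 \left(-117 + \left(22 - \left(1 + 8\right)\right)\right)}{4355} = - \frac{18181 \left(-117 + \left(22 - 9\right)\right)}{4355} = - \frac{18181 \left(-117 + 13\right)}{4355} = \left(- \frac{18181}{4355}\right) \left(-104\right) = \frac{145448}{335}$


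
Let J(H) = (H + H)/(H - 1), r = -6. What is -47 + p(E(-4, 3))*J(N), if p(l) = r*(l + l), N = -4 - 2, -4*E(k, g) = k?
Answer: -473/7 ≈ -67.571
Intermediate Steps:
E(k, g) = -k/4
N = -6
p(l) = -12*l (p(l) = -6*(l + l) = -12*l)
J(H) = 2*H/(-1 + H) (J(H) = (2*H)/(-1 + H) = 2*H/(-1 + H))
-47 + p(E(-4, 3))*J(N) = -47 + (-(-3)*(-4))*(2*(-6)/(-1 - 6)) = -47 + (-12*1)*(2*(-6)/(-7)) = -47 - 24*(-6)*(-1)/7 = -47 - 12*12/7 = -47 - 144/7 = -473/7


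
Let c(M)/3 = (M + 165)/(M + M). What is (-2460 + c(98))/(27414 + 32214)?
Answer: -160457/3895696 ≈ -0.041188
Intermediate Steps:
c(M) = 3*(165 + M)/(2*M) (c(M) = 3*((M + 165)/(M + M)) = 3*((165 + M)/((2*M))) = 3*((165 + M)*(1/(2*M))) = 3*((165 + M)/(2*M)) = 3*(165 + M)/(2*M))
(-2460 + c(98))/(27414 + 32214) = (-2460 + (3/2)*(165 + 98)/98)/(27414 + 32214) = (-2460 + (3/2)*(1/98)*263)/59628 = (-2460 + 789/196)*(1/59628) = -481371/196*1/59628 = -160457/3895696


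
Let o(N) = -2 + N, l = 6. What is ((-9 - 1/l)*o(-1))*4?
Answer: 110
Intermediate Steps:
((-9 - 1/l)*o(-1))*4 = ((-9 - 1/6)*(-2 - 1))*4 = ((-9 - 1*1/6)*(-3))*4 = ((-9 - 1/6)*(-3))*4 = -55/6*(-3)*4 = (55/2)*4 = 110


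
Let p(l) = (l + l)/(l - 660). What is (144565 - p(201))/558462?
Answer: 22118579/85444686 ≈ 0.25886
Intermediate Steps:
p(l) = 2*l/(-660 + l) (p(l) = (2*l)/(-660 + l) = 2*l/(-660 + l))
(144565 - p(201))/558462 = (144565 - 2*201/(-660 + 201))/558462 = (144565 - 2*201/(-459))*(1/558462) = (144565 - 2*201*(-1)/459)*(1/558462) = (144565 - 1*(-134/153))*(1/558462) = (144565 + 134/153)*(1/558462) = (22118579/153)*(1/558462) = 22118579/85444686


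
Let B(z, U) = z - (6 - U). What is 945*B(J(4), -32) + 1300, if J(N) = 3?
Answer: -31775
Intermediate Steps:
B(z, U) = -6 + U + z (B(z, U) = z + (-6 + U) = -6 + U + z)
945*B(J(4), -32) + 1300 = 945*(-6 - 32 + 3) + 1300 = 945*(-35) + 1300 = -33075 + 1300 = -31775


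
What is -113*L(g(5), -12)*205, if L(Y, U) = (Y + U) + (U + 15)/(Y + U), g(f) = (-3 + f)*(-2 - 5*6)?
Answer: 133870535/76 ≈ 1.7615e+6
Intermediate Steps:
g(f) = 96 - 32*f (g(f) = (-3 + f)*(-2 - 30) = (-3 + f)*(-32) = 96 - 32*f)
L(Y, U) = U + Y + (15 + U)/(U + Y) (L(Y, U) = (U + Y) + (15 + U)/(U + Y) = U + Y + (15 + U)/(U + Y))
-113*L(g(5), -12)*205 = -113*(15 - 12 + (-12)² + (96 - 32*5)² + 2*(-12)*(96 - 32*5))/(-12 + (96 - 32*5))*205 = -113*(15 - 12 + 144 + (96 - 160)² + 2*(-12)*(96 - 160))/(-12 + (96 - 160))*205 = -113*(15 - 12 + 144 + (-64)² + 2*(-12)*(-64))/(-12 - 64)*205 = -113*(15 - 12 + 144 + 4096 + 1536)/(-76)*205 = -(-113)*5779/76*205 = -113*(-5779/76)*205 = (653027/76)*205 = 133870535/76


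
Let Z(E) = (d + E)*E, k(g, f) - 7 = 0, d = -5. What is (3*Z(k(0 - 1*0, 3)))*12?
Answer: 504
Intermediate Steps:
k(g, f) = 7 (k(g, f) = 7 + 0 = 7)
Z(E) = E*(-5 + E) (Z(E) = (-5 + E)*E = E*(-5 + E))
(3*Z(k(0 - 1*0, 3)))*12 = (3*(7*(-5 + 7)))*12 = (3*(7*2))*12 = (3*14)*12 = 42*12 = 504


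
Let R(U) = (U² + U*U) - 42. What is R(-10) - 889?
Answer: -731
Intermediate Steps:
R(U) = -42 + 2*U² (R(U) = (U² + U²) - 42 = 2*U² - 42 = -42 + 2*U²)
R(-10) - 889 = (-42 + 2*(-10)²) - 889 = (-42 + 2*100) - 889 = (-42 + 200) - 889 = 158 - 889 = -731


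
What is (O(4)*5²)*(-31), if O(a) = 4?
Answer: -3100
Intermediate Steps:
(O(4)*5²)*(-31) = (4*5²)*(-31) = (4*25)*(-31) = 100*(-31) = -3100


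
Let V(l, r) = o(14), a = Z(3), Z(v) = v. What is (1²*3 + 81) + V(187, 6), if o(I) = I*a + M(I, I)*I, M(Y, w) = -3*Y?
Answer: -462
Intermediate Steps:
a = 3
o(I) = -3*I² + 3*I (o(I) = I*3 + (-3*I)*I = 3*I - 3*I² = -3*I² + 3*I)
V(l, r) = -546 (V(l, r) = 3*14*(1 - 1*14) = 3*14*(1 - 14) = 3*14*(-13) = -546)
(1²*3 + 81) + V(187, 6) = (1²*3 + 81) - 546 = (1*3 + 81) - 546 = (3 + 81) - 546 = 84 - 546 = -462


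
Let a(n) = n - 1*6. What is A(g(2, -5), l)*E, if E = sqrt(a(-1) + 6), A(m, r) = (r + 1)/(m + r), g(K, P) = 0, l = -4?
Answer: 3*I/4 ≈ 0.75*I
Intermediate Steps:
a(n) = -6 + n (a(n) = n - 6 = -6 + n)
A(m, r) = (1 + r)/(m + r)
E = I (E = sqrt((-6 - 1) + 6) = sqrt(-7 + 6) = sqrt(-1) = I ≈ 1.0*I)
A(g(2, -5), l)*E = ((1 - 4)/(0 - 4))*I = (-3/(-4))*I = (-1/4*(-3))*I = 3*I/4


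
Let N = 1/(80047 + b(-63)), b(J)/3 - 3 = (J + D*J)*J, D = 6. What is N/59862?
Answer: 1/9781750110 ≈ 1.0223e-10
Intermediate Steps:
b(J) = 9 + 21*J² (b(J) = 9 + 3*((J + 6*J)*J) = 9 + 3*((7*J)*J) = 9 + 3*(7*J²) = 9 + 21*J²)
N = 1/163405 (N = 1/(80047 + (9 + 21*(-63)²)) = 1/(80047 + (9 + 21*3969)) = 1/(80047 + (9 + 83349)) = 1/(80047 + 83358) = 1/163405 ≈ 6.1198e-6)
N/59862 = (1/163405)/59862 = (1/163405)*(1/59862) = 1/9781750110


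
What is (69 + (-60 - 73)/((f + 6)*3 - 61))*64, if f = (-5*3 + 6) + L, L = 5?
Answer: 251392/55 ≈ 4570.8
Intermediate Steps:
f = -4 (f = (-5*3 + 6) + 5 = (-15 + 6) + 5 = -9 + 5 = -4)
(69 + (-60 - 73)/((f + 6)*3 - 61))*64 = (69 + (-60 - 73)/((-4 + 6)*3 - 61))*64 = (69 - 133/(2*3 - 61))*64 = (69 - 133/(6 - 61))*64 = (69 - 133/(-55))*64 = (69 - 133*(-1/55))*64 = (69 + 133/55)*64 = (3928/55)*64 = 251392/55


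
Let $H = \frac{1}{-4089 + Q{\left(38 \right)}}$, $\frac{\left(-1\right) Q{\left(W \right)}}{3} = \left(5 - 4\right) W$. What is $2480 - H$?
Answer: $\frac{10423441}{4203} \approx 2480.0$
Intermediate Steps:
$Q{\left(W \right)} = - 3 W$ ($Q{\left(W \right)} = - 3 \left(5 - 4\right) W = - 3 \cdot 1 W = - 3 W$)
$H = - \frac{1}{4203}$ ($H = \frac{1}{-4089 - 114} = \frac{1}{-4203} = - \frac{1}{4203} \approx -0.00023793$)
$2480 - H = 2480 - - \frac{1}{4203} = 2480 + \frac{1}{4203} = \frac{10423441}{4203}$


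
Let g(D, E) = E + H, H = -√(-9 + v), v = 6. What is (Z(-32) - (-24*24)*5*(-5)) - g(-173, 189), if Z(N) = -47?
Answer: -14636 + I*√3 ≈ -14636.0 + 1.732*I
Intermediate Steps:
H = -I*√3 (H = -√(-9 + 6) = -√(-3) = -I*√3 ≈ -1.732*I)
g(D, E) = E - I*√3
(Z(-32) - (-24*24)*5*(-5)) - g(-173, 189) = (-47 - (-24*24)*5*(-5)) - (189 - I*√3) = (-47 - (-576)*(-25)) + (-189 + I*√3) = (-47 - 1*14400) + (-189 + I*√3) = (-47 - 14400) + (-189 + I*√3) = -14447 + (-189 + I*√3) = -14636 + I*√3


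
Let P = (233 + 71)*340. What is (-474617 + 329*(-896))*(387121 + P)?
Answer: -377376571881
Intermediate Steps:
P = 103360 (P = 304*340 = 103360)
(-474617 + 329*(-896))*(387121 + P) = (-474617 + 329*(-896))*(387121 + 103360) = (-474617 - 294784)*490481 = -769401*490481 = -377376571881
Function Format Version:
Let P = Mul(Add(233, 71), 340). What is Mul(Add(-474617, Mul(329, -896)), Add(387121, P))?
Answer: -377376571881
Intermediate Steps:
P = 103360 (P = Mul(304, 340) = 103360)
Mul(Add(-474617, Mul(329, -896)), Add(387121, P)) = Mul(Add(-474617, Mul(329, -896)), Add(387121, 103360)) = Mul(Add(-474617, -294784), 490481) = Mul(-769401, 490481) = -377376571881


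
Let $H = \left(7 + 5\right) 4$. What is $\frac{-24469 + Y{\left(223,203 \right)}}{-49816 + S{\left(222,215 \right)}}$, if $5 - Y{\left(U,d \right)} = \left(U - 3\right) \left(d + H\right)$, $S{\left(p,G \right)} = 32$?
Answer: $\frac{19921}{12446} \approx 1.6006$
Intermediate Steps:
$H = 48$ ($H = 12 \cdot 4 = 48$)
$Y{\left(U,d \right)} = 5 - \left(-3 + U\right) \left(48 + d\right)$ ($Y{\left(U,d \right)} = 5 - \left(U - 3\right) \left(d + 48\right) = 5 - \left(-3 + U\right) \left(48 + d\right)$)
$\frac{-24469 + Y{\left(223,203 \right)}}{-49816 + S{\left(222,215 \right)}} = \frac{-24469 + \left(149 - 10704 + 3 \cdot 203 - 223 \cdot 203\right)}{-49816 + 32} = \frac{-24469 + \left(149 - 10704 + 609 - 45269\right)}{-49784} = \left(-24469 - 55215\right) \left(- \frac{1}{49784}\right) = \left(-79684\right) \left(- \frac{1}{49784}\right) = \frac{19921}{12446}$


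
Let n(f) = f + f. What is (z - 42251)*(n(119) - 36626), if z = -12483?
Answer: 1991660792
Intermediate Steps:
n(f) = 2*f
(z - 42251)*(n(119) - 36626) = (-12483 - 42251)*(2*119 - 36626) = -54734*(238 - 36626) = -54734*(-36388) = 1991660792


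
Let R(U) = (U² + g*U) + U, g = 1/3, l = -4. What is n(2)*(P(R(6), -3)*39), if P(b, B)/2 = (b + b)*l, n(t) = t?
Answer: -54912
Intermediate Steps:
g = ⅓ (g = 1*(⅓) = ⅓ ≈ 0.33333)
R(U) = U² + 4*U/3 (R(U) = (U² + U/3) + U = U² + 4*U/3)
P(b, B) = -16*b (P(b, B) = 2*((b + b)*(-4)) = 2*((2*b)*(-4)) = 2*(-8*b) = -16*b)
n(2)*(P(R(6), -3)*39) = 2*(-16*6*(4 + 3*6)/3*39) = 2*(-16*6*(4 + 18)/3*39) = 2*(-16*6*22/3*39) = 2*(-16*44*39) = 2*(-704*39) = 2*(-27456) = -54912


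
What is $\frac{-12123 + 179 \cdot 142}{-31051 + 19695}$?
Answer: $- \frac{13295}{11356} \approx -1.1707$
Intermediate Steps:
$\frac{-12123 + 179 \cdot 142}{-31051 + 19695} = \frac{-12123 + 25418}{-11356} = 13295 \left(- \frac{1}{11356}\right) = - \frac{13295}{11356}$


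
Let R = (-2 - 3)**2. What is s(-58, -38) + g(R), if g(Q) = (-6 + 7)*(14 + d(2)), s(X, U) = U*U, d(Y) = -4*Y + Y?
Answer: 1452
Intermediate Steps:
R = 25 (R = (-5)**2 = 25)
d(Y) = -3*Y
s(X, U) = U**2
g(Q) = 8 (g(Q) = (-6 + 7)*(14 - 3*2) = 1*(14 - 6) = 1*8 = 8)
s(-58, -38) + g(R) = (-38)**2 + 8 = 1444 + 8 = 1452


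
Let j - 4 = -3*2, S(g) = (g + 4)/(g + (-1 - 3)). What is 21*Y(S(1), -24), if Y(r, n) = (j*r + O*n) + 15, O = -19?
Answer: 9961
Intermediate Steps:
S(g) = (4 + g)/(-4 + g) (S(g) = (4 + g)/(g - 4) = (4 + g)/(-4 + g))
j = -2 (j = 4 - 3*2 = 4 - 6 = -2)
Y(r, n) = 15 - 19*n - 2*r (Y(r, n) = (-2*r - 19*n) + 15 = (-19*n - 2*r) + 15 = 15 - 19*n - 2*r)
21*Y(S(1), -24) = 21*(15 - 19*(-24) - 2*(4 + 1)/(-4 + 1)) = 21*(15 + 456 - 2*5/(-3)) = 21*(15 + 456 - (-2)*5/3) = 21*(15 + 456 - 2*(-5/3)) = 21*(15 + 456 + 10/3) = 21*(1423/3) = 9961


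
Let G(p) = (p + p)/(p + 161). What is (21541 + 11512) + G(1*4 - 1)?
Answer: 2710349/82 ≈ 33053.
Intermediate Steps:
G(p) = 2*p/(161 + p) (G(p) = (2*p)/(161 + p) = 2*p/(161 + p))
(21541 + 11512) + G(1*4 - 1) = (21541 + 11512) + 2*(1*4 - 1)/(161 + (1*4 - 1)) = 33053 + 2*(4 - 1)/(161 + (4 - 1)) = 33053 + 2*3/(161 + 3) = 33053 + 2*3/164 = 33053 + 2*3*(1/164) = 33053 + 3/82 = 2710349/82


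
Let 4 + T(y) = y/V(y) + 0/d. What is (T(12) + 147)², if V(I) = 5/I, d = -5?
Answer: 737881/25 ≈ 29515.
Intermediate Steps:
T(y) = -4 + y²/5 (T(y) = -4 + (y/((5/y)) + 0/(-5)) = -4 + (y*(y/5) + 0*(-⅕)) = -4 + (y²/5 + 0) = -4 + y²/5)
(T(12) + 147)² = ((-4 + (⅕)*12²) + 147)² = ((-4 + (⅕)*144) + 147)² = ((-4 + 144/5) + 147)² = (124/5 + 147)² = (859/5)² = 737881/25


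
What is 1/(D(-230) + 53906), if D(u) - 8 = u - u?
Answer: 1/53914 ≈ 1.8548e-5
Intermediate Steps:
D(u) = 8 (D(u) = 8 + (u - u) = 8 + 0 = 8)
1/(D(-230) + 53906) = 1/(8 + 53906) = 1/53914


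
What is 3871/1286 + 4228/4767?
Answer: 3412895/875766 ≈ 3.8970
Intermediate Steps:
3871/1286 + 4228/4767 = 3871*(1/1286) + 4228*(1/4767) = 3871/1286 + 604/681 = 3412895/875766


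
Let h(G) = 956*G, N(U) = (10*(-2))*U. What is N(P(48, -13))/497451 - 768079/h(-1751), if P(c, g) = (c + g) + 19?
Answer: 126757931383/277570362052 ≈ 0.45667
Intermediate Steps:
P(c, g) = 19 + c + g
N(U) = -20*U
N(P(48, -13))/497451 - 768079/h(-1751) = -20*(19 + 48 - 13)/497451 - 768079/(956*(-1751)) = -20*54*(1/497451) - 768079/(-1673956) = -1080*1/497451 - 768079*(-1/1673956) = -360/165817 + 768079/1673956 = 126757931383/277570362052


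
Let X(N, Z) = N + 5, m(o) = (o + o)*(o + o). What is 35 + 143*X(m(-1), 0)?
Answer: 1322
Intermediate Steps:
m(o) = 4*o² (m(o) = (2*o)*(2*o) = 4*o²)
X(N, Z) = 5 + N
35 + 143*X(m(-1), 0) = 35 + 143*(5 + 4*(-1)²) = 35 + 143*(5 + 4*1) = 35 + 143*(5 + 4) = 35 + 143*9 = 35 + 1287 = 1322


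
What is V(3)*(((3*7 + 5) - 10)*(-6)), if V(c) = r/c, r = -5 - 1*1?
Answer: 192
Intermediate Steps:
r = -6 (r = -5 - 1 = -6)
V(c) = -6/c
V(3)*(((3*7 + 5) - 10)*(-6)) = (-6/3)*(((3*7 + 5) - 10)*(-6)) = (-6*⅓)*(((21 + 5) - 10)*(-6)) = -2*(26 - 10)*(-6) = -32*(-6) = -2*(-96) = 192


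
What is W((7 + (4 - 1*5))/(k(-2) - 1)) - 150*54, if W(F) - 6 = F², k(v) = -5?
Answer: -8093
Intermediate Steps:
W(F) = 6 + F²
W((7 + (4 - 1*5))/(k(-2) - 1)) - 150*54 = (6 + ((7 + (4 - 1*5))/(-5 - 1))²) - 150*54 = (6 + ((7 + (4 - 5))/(-6))²) - 8100 = (6 + ((7 - 1)*(-⅙))²) - 8100 = (6 + (6*(-⅙))²) - 8100 = (6 + (-1)²) - 8100 = (6 + 1) - 8100 = 7 - 8100 = -8093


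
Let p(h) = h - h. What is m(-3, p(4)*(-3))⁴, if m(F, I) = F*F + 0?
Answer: 6561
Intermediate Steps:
p(h) = 0
m(F, I) = F² (m(F, I) = F² + 0 = F²)
m(-3, p(4)*(-3))⁴ = ((-3)²)⁴ = 9⁴ = 6561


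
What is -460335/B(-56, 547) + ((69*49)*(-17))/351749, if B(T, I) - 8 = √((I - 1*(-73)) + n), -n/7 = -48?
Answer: 323831934459/78440027 - 460335*√239/446 ≈ -11828.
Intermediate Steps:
n = 336 (n = -7*(-48) = 336)
B(T, I) = 8 + √(409 + I) (B(T, I) = 8 + √((I - 1*(-73)) + 336) = 8 + √((I + 73) + 336) = 8 + √((73 + I) + 336) = 8 + √(409 + I))
-460335/B(-56, 547) + ((69*49)*(-17))/351749 = -460335/(8 + √(409 + 547)) + ((69*49)*(-17))/351749 = -460335/(8 + √956) + (3381*(-17))*(1/351749) = -460335/(8 + 2*√239) - 57477*1/351749 = -460335/(8 + 2*√239) - 57477/351749 = -57477/351749 - 460335/(8 + 2*√239)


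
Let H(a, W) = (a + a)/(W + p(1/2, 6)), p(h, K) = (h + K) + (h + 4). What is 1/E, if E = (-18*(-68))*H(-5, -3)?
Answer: -1/1530 ≈ -0.00065359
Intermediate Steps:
p(h, K) = 4 + K + 2*h (p(h, K) = (K + h) + (4 + h) = 4 + K + 2*h)
H(a, W) = 2*a/(11 + W) (H(a, W) = (a + a)/(W + (4 + 6 + 2/2)) = (2*a)/(W + (4 + 6 + 2*(½))) = (2*a)/(W + (4 + 6 + 1)) = (2*a)/(W + 11) = (2*a)/(11 + W) = 2*a/(11 + W))
E = -1530 (E = (-18*(-68))*(2*(-5)/(11 - 3)) = 1224*(2*(-5)/8) = 1224*(2*(-5)*(⅛)) = 1224*(-5/4) = -1530)
1/E = 1/(-1530) = -1/1530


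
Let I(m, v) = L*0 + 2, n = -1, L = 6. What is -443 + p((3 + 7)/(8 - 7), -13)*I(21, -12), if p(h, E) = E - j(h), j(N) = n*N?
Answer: -449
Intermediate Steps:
j(N) = -N
I(m, v) = 2 (I(m, v) = 6*0 + 2 = 0 + 2 = 2)
p(h, E) = E + h (p(h, E) = E - (-1)*h = E + h)
-443 + p((3 + 7)/(8 - 7), -13)*I(21, -12) = -443 + (-13 + (3 + 7)/(8 - 7))*2 = -443 + (-13 + 10/1)*2 = -443 + (-13 + 10*1)*2 = -443 + (-13 + 10)*2 = -443 - 3*2 = -443 - 6 = -449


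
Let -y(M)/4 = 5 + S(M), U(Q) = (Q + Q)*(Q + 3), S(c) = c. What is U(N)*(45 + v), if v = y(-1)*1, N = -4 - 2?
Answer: 1044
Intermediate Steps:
N = -6
U(Q) = 2*Q*(3 + Q) (U(Q) = (2*Q)*(3 + Q) = 2*Q*(3 + Q))
y(M) = -20 - 4*M (y(M) = -4*(5 + M) = -20 - 4*M)
v = -16 (v = (-20 - 4*(-1))*1 = (-20 + 4)*1 = -16*1 = -16)
U(N)*(45 + v) = (2*(-6)*(3 - 6))*(45 - 16) = (2*(-6)*(-3))*29 = 36*29 = 1044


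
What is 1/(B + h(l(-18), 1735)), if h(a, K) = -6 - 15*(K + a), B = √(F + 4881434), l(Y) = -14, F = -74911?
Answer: -25821/661917518 - √4806523/661917518 ≈ -4.2322e-5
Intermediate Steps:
B = √4806523 (B = √(-74911 + 4881434) = √4806523 ≈ 2192.4)
h(a, K) = -6 - 15*K - 15*a (h(a, K) = -6 + (-15*K - 15*a) = -6 - 15*K - 15*a)
1/(B + h(l(-18), 1735)) = 1/(√4806523 + (-6 - 15*1735 - 15*(-14))) = 1/(√4806523 + (-6 - 26025 + 210)) = 1/(√4806523 - 25821) = 1/(-25821 + √4806523)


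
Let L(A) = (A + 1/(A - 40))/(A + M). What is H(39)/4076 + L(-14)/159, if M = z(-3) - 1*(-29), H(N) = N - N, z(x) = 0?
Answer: -757/128790 ≈ -0.0058778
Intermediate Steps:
H(N) = 0
M = 29 (M = 0 - 1*(-29) = 0 + 29 = 29)
L(A) = (A + 1/(-40 + A))/(29 + A) (L(A) = (A + 1/(A - 40))/(A + 29) = (A + 1/(-40 + A))/(29 + A))
H(39)/4076 + L(-14)/159 = 0/4076 + ((1 + (-14)² - 40*(-14))/(-1160 + (-14)² - 11*(-14)))/159 = 0*(1/4076) + ((1 + 196 + 560)/(-1160 + 196 + 154))*(1/159) = 0 + (757/(-810))*(1/159) = 0 - 1/810*757*(1/159) = 0 - 757/810*1/159 = 0 - 757/128790 = -757/128790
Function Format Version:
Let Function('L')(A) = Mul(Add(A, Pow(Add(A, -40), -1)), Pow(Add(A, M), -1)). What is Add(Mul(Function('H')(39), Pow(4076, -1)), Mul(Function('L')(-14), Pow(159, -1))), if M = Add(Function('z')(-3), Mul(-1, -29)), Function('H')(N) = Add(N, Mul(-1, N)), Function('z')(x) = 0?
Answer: Rational(-757, 128790) ≈ -0.0058778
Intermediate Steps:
Function('H')(N) = 0
M = 29 (M = Add(0, Mul(-1, -29)) = Add(0, 29) = 29)
Function('L')(A) = Mul(Pow(Add(29, A), -1), Add(A, Pow(Add(-40, A), -1))) (Function('L')(A) = Mul(Add(A, Pow(Add(A, -40), -1)), Pow(Add(A, 29), -1)) = Mul(Add(A, Pow(Add(-40, A), -1)), Pow(Add(29, A), -1)) = Mul(Pow(Add(29, A), -1), Add(A, Pow(Add(-40, A), -1))))
Add(Mul(Function('H')(39), Pow(4076, -1)), Mul(Function('L')(-14), Pow(159, -1))) = Add(Mul(0, Pow(4076, -1)), Mul(Mul(Pow(Add(-1160, Pow(-14, 2), Mul(-11, -14)), -1), Add(1, Pow(-14, 2), Mul(-40, -14))), Pow(159, -1))) = Add(Mul(0, Rational(1, 4076)), Mul(Mul(Pow(Add(-1160, 196, 154), -1), Add(1, 196, 560)), Rational(1, 159))) = Add(0, Mul(Mul(Pow(-810, -1), 757), Rational(1, 159))) = Add(0, Mul(Mul(Rational(-1, 810), 757), Rational(1, 159))) = Add(0, Mul(Rational(-757, 810), Rational(1, 159))) = Add(0, Rational(-757, 128790)) = Rational(-757, 128790)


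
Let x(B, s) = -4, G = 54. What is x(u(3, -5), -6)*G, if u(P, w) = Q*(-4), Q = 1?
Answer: -216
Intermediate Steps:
u(P, w) = -4 (u(P, w) = 1*(-4) = -4)
x(u(3, -5), -6)*G = -4*54 = -216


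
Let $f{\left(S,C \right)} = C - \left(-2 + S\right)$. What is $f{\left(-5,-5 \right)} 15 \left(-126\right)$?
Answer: $-3780$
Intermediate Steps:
$f{\left(S,C \right)} = 2 + C - S$
$f{\left(-5,-5 \right)} 15 \left(-126\right) = \left(2 - 5 - -5\right) 15 \left(-126\right) = \left(2 - 5 + 5\right) 15 \left(-126\right) = 2 \cdot 15 \left(-126\right) = 30 \left(-126\right) = -3780$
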